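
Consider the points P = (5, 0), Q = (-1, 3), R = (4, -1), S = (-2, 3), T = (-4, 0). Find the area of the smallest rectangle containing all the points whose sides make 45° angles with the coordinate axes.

45

In coordinates u = x + y, v = x − y the rectangle is axis-aligned; the map (x,y)→(u,v) scales areas by 2.
u-values: 5, 2, 3, 1, -4; range = 5 − (-4) = 9.
v-values: 5, -4, 5, -5, -4; range = 5 − (-5) = 10.
Area = (9 × 10) / 2 = 45.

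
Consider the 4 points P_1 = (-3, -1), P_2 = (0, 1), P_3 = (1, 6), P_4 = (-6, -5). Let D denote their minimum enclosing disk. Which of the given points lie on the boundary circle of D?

P_3, P_4

The minimum enclosing circle of a finite set is fixed by two of the points (as a diameter) or three (as a circumcircle).
The farthest pair is P_3–P_4 with squared distance 170. The circle on this segment as diameter has centre (-2.5, 0.5) and r² = 170/4 = 42.5.
Check P_1: distance² to centre = 2.5 ≤ 42.5, so it lies inside.
All remaining points lie in this disk, and no smaller disk contains both endpoints, so this is the minimum enclosing circle.
The points at distance exactly r from the centre are P_3, P_4 — 2 points.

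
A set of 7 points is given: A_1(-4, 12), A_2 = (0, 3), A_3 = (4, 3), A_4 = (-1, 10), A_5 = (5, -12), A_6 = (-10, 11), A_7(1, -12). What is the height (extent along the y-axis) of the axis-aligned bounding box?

24

max y = 12, min y = -12, so height = 24.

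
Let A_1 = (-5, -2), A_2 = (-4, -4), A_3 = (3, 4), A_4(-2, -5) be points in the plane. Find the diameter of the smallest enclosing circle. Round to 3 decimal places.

The minimum enclosing circle of a finite set is fixed by two of the points (as a diameter) or three (as a circumcircle).
The farthest pair is A_2–A_3 with squared distance 113. The circle on this segment as diameter has centre (-0.5, 0) and r² = 113/4 = 28.25.
Check A_1: distance² to centre = 24.25 ≤ 28.25, so it lies inside.
All remaining points lie in this disk, and no smaller disk contains both endpoints, so this is the minimum enclosing circle.
Diameter = 2r = 2√(28.25) ≈ 10.630.

10.630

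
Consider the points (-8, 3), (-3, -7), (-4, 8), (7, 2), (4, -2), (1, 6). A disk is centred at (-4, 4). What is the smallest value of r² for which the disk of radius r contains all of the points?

125

The required radius is the distance from (-4, 4) to the farthest point.
Squared distances: 17, 122, 16, 125, 100, 29.
Maximum is 125, attained at (7, 2).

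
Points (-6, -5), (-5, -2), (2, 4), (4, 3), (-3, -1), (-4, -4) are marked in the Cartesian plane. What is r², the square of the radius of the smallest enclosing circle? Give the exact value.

A smallest enclosing disk is always determined by at most three of the input points on its boundary.
The farthest pair is (-6, -5)–(4, 3) with squared distance 164. The circle on this segment as diameter has centre (-1, -1) and r² = 164/4 = 41.
Check (-5, -2): distance² to centre = 17 ≤ 41, so it lies inside.
All remaining points lie in this disk, and no smaller disk contains both endpoints, so this is the minimum enclosing circle.

41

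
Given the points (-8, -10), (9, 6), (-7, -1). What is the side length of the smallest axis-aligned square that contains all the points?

The bounding box has width 17 and height 16.
An axis-aligned square enclosing the set must have side ≥ max(width, height).
So the minimum side is max(17, 16) = 17.

17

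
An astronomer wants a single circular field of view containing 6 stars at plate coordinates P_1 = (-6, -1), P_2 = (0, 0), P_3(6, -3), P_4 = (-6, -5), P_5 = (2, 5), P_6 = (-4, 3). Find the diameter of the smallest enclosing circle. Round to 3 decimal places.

A smallest enclosing disk is always determined by at most three of the input points on its boundary.
The minimum enclosing circle is determined by three boundary points: P_3, P_4, P_5.
Their circumcentre is (-6/13, -16/13) with r² = 7585/169.
The farthest remaining point P_1 is at distance² 5193/169 ≤ 7585/169.
Diameter = 2r = 2√(7585/169) ≈ 13.399.

13.399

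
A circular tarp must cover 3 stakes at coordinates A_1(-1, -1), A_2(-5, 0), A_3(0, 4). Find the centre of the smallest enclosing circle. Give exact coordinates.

(-101/42, 79/42)

Side lengths²: A_1A_2² = 17, A_1A_3² = 26, A_2A_3² = 41.
Since A_2A_3² = 41 < 26 + 17 = 43, the triangle is acute, so the smallest enclosing circle is the circumcircle.
Circumcentre = (-101/42, 79/42), r² = 9061/882.
Centre = (-101/42, 79/42).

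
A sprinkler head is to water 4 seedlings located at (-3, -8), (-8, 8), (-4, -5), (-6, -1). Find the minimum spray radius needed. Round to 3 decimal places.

8.382

A smallest enclosing disk is always determined by at most three of the input points on its boundary.
The farthest pair is (-3, -8)–(-8, 8) with squared distance 281. The circle on this segment as diameter has centre (-5.5, 0) and r² = 281/4 = 70.25.
Check (-4, -5): distance² to centre = 27.25 ≤ 70.25, so it lies inside.
All remaining points lie in this disk, and no smaller disk contains both endpoints, so this is the minimum enclosing circle.
r = √(70.25) ≈ 8.382.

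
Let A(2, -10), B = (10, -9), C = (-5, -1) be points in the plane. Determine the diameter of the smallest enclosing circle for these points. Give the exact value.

17

Side lengths²: AB² = 65, AC² = 130, BC² = 289.
Since BC² = 289 ≥ 130 + 65 = 195, the angle opposite BC is not acute, so the smallest enclosing circle has BC as diameter.
Centre = midpoint of BC = (2.5, -5), r² = 289/4 = 72.25.
Diameter = 2r = 2√(72.25) = 17.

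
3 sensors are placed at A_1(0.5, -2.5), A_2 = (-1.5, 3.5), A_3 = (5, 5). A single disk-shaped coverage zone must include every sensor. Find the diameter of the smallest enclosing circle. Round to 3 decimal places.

8.786

Side lengths²: A_1A_2² = 40, A_1A_3² = 76.5, A_2A_3² = 44.5.
Since A_1A_3² = 76.5 < 44.5 + 40 = 84.5, the triangle is acute, so the smallest enclosing circle is the circumcircle.
Circumcentre = (67/28, 41/28), r² = 7565/392.
Diameter = 2r = 2√(7565/392) ≈ 8.786.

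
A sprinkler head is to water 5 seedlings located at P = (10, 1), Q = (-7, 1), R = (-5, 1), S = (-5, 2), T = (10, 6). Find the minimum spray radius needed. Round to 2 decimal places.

The farthest pair is Q–T with squared distance 314. The circle on this segment as diameter has centre (1.5, 3.5) and r² = 314/4 = 78.5.
Check P: distance² to centre = 78.5 ≤ 78.5, so it lies inside.
All remaining points lie in this disk, and no smaller disk contains both endpoints, so this is the minimum enclosing circle.
r = √(78.5) ≈ 8.86.

8.86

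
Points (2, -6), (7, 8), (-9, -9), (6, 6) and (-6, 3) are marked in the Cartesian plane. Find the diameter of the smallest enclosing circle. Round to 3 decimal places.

The minimum enclosing circle of a finite set is fixed by two of the points (as a diameter) or three (as a circumcircle).
The farthest pair is (7, 8)–(-9, -9) with squared distance 545. The circle on this segment as diameter has centre (-1, -0.5) and r² = 545/4 = 136.25.
Check (2, -6): distance² to centre = 39.25 ≤ 136.25, so it lies inside.
All remaining points lie in this disk, and no smaller disk contains both endpoints, so this is the minimum enclosing circle.
Diameter = 2r = 2√(136.25) ≈ 23.345.

23.345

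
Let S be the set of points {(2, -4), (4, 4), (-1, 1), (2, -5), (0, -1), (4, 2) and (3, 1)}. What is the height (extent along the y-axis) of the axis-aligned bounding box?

9

max y = 4, min y = -5, so height = 9.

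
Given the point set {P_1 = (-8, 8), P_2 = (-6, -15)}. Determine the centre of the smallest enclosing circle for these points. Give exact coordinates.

(-7, -3.5)

The smallest circle enclosing two points has them as diameter endpoints.
Centre = midpoint = (-7, -3.5); r² = |P_1P_2|²/4 = 533/4 = 133.25.
Centre = (-7, -3.5).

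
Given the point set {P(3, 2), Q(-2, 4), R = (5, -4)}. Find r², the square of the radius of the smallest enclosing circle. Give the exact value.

28.25

Side lengths²: PQ² = 29, PR² = 40, QR² = 113.
Since QR² = 113 ≥ 40 + 29 = 69, the angle opposite QR is not acute, so the smallest enclosing circle has QR as diameter.
Centre = midpoint of QR = (1.5, 0), r² = 113/4 = 28.25.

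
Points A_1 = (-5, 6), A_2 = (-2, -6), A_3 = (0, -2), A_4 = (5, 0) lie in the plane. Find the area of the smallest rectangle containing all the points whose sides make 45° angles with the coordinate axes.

In coordinates u = x + y, v = x − y the rectangle is axis-aligned; the map (x,y)→(u,v) scales areas by 2.
u-values: 1, -8, -2, 5; range = 5 − (-8) = 13.
v-values: -11, 4, 2, 5; range = 5 − (-11) = 16.
Area = (13 × 16) / 2 = 104.

104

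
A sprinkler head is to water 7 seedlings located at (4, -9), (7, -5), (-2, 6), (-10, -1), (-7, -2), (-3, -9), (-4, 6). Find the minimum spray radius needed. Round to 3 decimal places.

8.758

A smallest enclosing disk is always determined by at most three of the input points on its boundary.
The minimum enclosing circle is determined by three boundary points: (7, -5), (-10, -1), (-4, 6).
Their circumcentre is (-35/26, -61/26) with r² = 25925/338.
The farthest remaining point (4, -9) is at distance² 24625/338 ≤ 25925/338.
r = √(25925/338) ≈ 8.758.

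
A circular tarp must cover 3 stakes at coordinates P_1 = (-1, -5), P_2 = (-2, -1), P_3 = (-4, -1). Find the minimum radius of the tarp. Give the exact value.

Side lengths²: P_1P_2² = 17, P_1P_3² = 25, P_2P_3² = 4.
Since P_1P_3² = 25 ≥ 17 + 4 = 21, the angle opposite P_1P_3 is not acute, so the smallest enclosing circle has P_1P_3 as diameter.
Centre = midpoint of P_1P_3 = (-2.5, -3), r² = 25/4 = 6.25.
r = √(6.25) = 2.5.

2.5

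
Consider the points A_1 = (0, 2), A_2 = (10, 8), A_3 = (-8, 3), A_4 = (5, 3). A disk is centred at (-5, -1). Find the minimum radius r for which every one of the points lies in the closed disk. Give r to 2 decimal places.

The required radius is the distance from (-5, -1) to the farthest point.
Squared distances: 34, 306, 25, 116.
Maximum is 306, attained at A_2.
r = √306 ≈ 17.49.

17.49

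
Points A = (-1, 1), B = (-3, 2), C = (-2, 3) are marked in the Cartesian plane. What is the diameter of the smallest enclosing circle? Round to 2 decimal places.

Side lengths²: AB² = 5, AC² = 5, BC² = 2.
Since AC² = 5 < 5 + 2 = 7, the triangle is acute, so the smallest enclosing circle is the circumcircle.
Circumcentre = (-11/6, 11/6), r² = 25/18.
Diameter = 2r = 2√(25/18) ≈ 2.36.

2.36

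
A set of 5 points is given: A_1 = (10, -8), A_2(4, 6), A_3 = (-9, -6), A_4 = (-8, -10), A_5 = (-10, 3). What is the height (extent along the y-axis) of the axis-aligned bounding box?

16

max y = 6, min y = -10, so height = 16.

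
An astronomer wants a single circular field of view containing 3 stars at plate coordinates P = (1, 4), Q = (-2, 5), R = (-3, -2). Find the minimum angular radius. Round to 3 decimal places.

3.665

Side lengths²: PQ² = 10, PR² = 52, QR² = 50.
Since PR² = 52 < 50 + 10 = 60, the triangle is acute, so the smallest enclosing circle is the circumcircle.
Circumcentre = (-17/11, 15/11), r² = 1625/121.
r = √(1625/121) ≈ 3.665.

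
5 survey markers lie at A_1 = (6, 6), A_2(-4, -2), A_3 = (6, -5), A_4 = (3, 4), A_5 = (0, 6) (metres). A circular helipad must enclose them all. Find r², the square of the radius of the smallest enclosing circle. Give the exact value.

A smallest enclosing disk is always determined by at most three of the input points on its boundary.
The minimum enclosing circle is determined by three boundary points: A_1, A_2, A_3.
Their circumcentre is (2.2, 0.5) with r² = 44.69.
The farthest remaining point A_5 is at distance² 35.09 ≤ 44.69.

44.69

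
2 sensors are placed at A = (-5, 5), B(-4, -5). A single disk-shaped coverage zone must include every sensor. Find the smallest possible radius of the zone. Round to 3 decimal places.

The smallest circle enclosing two points has them as diameter endpoints.
Centre = midpoint = (-4.5, 0); r² = |AB|²/4 = 101/4 = 25.25.
r = √(25.25) ≈ 5.025.

5.025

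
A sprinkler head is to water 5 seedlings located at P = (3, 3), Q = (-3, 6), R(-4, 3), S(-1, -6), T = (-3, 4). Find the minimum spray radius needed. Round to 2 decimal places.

The minimum enclosing circle of a finite set is fixed by two of the points (as a diameter) or three (as a circumcircle).
The farthest pair is Q–S with squared distance 148. The circle on this segment as diameter has centre (-2, 0) and r² = 148/4 = 37.
Check P: distance² to centre = 34 ≤ 37, so it lies inside.
All remaining points lie in this disk, and no smaller disk contains both endpoints, so this is the minimum enclosing circle.
r = √37 ≈ 6.08.

6.08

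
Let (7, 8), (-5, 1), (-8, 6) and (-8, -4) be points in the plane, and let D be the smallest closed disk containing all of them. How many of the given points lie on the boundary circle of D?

The farthest pair is (7, 8)–(-8, -4) with squared distance 369. The circle on this segment as diameter has centre (-0.5, 2) and r² = 369/4 = 92.25.
Check (-5, 1): distance² to centre = 21.25 ≤ 92.25, so it lies inside.
All remaining points lie in this disk, and no smaller disk contains both endpoints, so this is the minimum enclosing circle.
The points at distance exactly r from the centre are (7, 8), (-8, -4) — 2 points.

2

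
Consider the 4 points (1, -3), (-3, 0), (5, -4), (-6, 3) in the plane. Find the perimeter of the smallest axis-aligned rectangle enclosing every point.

36

Width = max x − min x = 5 − (-6) = 11.
Height = max y − min y = 3 − (-4) = 7.
Perimeter = 2(11 + 7) = 36.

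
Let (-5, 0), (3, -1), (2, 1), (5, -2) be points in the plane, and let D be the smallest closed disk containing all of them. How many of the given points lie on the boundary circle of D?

2

By Welzl's lemma the MEC is supported by two points (diametrically opposite) or three points (on a circumcircle).
The farthest pair is (-5, 0)–(5, -2) with squared distance 104. The circle on this segment as diameter has centre (0, -1) and r² = 104/4 = 26.
Check (3, -1): distance² to centre = 9 ≤ 26, so it lies inside.
All remaining points lie in this disk, and no smaller disk contains both endpoints, so this is the minimum enclosing circle.
The points at distance exactly r from the centre are (-5, 0), (5, -2) — 2 points.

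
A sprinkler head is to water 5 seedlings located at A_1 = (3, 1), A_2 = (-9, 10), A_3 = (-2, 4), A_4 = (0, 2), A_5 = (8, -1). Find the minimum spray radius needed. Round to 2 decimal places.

10.12

A smallest enclosing disk is always determined by at most three of the input points on its boundary.
The farthest pair is A_2–A_5 with squared distance 410. The circle on this segment as diameter has centre (-0.5, 4.5) and r² = 410/4 = 102.5.
Check A_1: distance² to centre = 24.5 ≤ 102.5, so it lies inside.
All remaining points lie in this disk, and no smaller disk contains both endpoints, so this is the minimum enclosing circle.
r = √(102.5) ≈ 10.12.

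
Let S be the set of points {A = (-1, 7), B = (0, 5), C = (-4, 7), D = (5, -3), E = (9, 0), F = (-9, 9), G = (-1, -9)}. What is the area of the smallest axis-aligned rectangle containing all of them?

324

x ranges over [-9, 9], width 18.
y ranges over [-9, 9], height 18.
Area = 18 × 18 = 324.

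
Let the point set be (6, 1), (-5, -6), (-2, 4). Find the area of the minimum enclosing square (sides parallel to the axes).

The bounding box has width 11 and height 10.
An axis-aligned square enclosing the set must have side ≥ max(width, height).
So the minimum side is max(11, 10) = 11.
Area = 11² = 121.

121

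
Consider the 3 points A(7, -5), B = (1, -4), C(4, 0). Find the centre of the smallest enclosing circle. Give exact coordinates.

(227/54, -59/18)

Side lengths²: AB² = 37, AC² = 34, BC² = 25.
Since AB² = 37 < 34 + 25 = 59, the triangle is acute, so the smallest enclosing circle is the circumcircle.
Circumcentre = (227/54, -59/18), r² = 15725/1458.
Centre = (227/54, -59/18).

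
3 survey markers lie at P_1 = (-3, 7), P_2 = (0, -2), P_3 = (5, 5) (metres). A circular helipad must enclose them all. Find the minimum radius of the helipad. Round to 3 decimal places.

5.098

Side lengths²: P_1P_2² = 90, P_1P_3² = 68, P_2P_3² = 74.
Since P_1P_2² = 90 < 74 + 68 = 142, the triangle is acute, so the smallest enclosing circle is the circumcircle.
Circumcentre = (3/11, 34/11), r² = 3145/121.
r = √(3145/121) ≈ 5.098.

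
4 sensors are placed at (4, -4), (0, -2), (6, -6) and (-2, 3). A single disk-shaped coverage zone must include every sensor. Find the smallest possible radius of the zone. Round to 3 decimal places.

The farthest pair is (6, -6)–(-2, 3) with squared distance 145. The circle on this segment as diameter has centre (2, -1.5) and r² = 145/4 = 36.25.
Check (4, -4): distance² to centre = 10.25 ≤ 36.25, so it lies inside.
All remaining points lie in this disk, and no smaller disk contains both endpoints, so this is the minimum enclosing circle.
r = √(36.25) ≈ 6.021.

6.021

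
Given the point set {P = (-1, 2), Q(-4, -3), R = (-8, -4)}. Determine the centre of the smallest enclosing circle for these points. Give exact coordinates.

(-4.5, -1)

Side lengths²: PQ² = 34, PR² = 85, QR² = 17.
Since PR² = 85 ≥ 34 + 17 = 51, the angle opposite PR is not acute, so the smallest enclosing circle has PR as diameter.
Centre = midpoint of PR = (-4.5, -1), r² = 85/4 = 21.25.
Centre = (-4.5, -1).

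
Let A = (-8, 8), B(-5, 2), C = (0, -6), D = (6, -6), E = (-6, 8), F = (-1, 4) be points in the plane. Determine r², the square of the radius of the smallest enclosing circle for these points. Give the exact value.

The farthest pair is A–D with squared distance 392. The circle on this segment as diameter has centre (-1, 1) and r² = 392/4 = 98.
Check B: distance² to centre = 17 ≤ 98, so it lies inside.
All remaining points lie in this disk, and no smaller disk contains both endpoints, so this is the minimum enclosing circle.

98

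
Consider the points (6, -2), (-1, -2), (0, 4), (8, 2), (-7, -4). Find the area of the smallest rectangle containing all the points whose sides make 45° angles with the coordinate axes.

126

In coordinates u = x + y, v = x − y the rectangle is axis-aligned; the map (x,y)→(u,v) scales areas by 2.
u-values: 4, -3, 4, 10, -11; range = 10 − (-11) = 21.
v-values: 8, 1, -4, 6, -3; range = 8 − (-4) = 12.
Area = (21 × 12) / 2 = 126.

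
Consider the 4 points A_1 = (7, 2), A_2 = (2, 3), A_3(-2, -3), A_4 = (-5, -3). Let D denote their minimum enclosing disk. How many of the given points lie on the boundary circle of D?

2

The farthest pair is A_1–A_4 with squared distance 169. The circle on this segment as diameter has centre (1, -0.5) and r² = 169/4 = 42.25.
Check A_2: distance² to centre = 13.25 ≤ 42.25, so it lies inside.
All remaining points lie in this disk, and no smaller disk contains both endpoints, so this is the minimum enclosing circle.
The points at distance exactly r from the centre are A_1, A_4 — 2 points.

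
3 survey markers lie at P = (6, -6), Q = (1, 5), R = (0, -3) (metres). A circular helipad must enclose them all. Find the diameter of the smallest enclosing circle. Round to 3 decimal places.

Side lengths²: PQ² = 146, PR² = 45, QR² = 65.
Since PQ² = 146 ≥ 65 + 45 = 110, the angle opposite PQ is not acute, so the smallest enclosing circle has PQ as diameter.
Centre = midpoint of PQ = (3.5, -0.5), r² = 146/4 = 36.5.
Diameter = 2r = 2√(36.5) ≈ 12.083.

12.083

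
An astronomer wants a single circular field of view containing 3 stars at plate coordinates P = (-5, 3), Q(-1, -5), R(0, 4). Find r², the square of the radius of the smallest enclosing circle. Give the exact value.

Side lengths²: PQ² = 80, PR² = 26, QR² = 82.
Since QR² = 82 < 80 + 26 = 106, the triangle is acute, so the smallest enclosing circle is the circumcircle.
Circumcentre = (-19/11, -4/11), r² = 2665/121.

2665/121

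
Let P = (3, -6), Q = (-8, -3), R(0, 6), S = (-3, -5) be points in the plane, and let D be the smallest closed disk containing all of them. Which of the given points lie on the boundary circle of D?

By Welzl's lemma the MEC is supported by two points (diametrically opposite) or three points (on a circumcircle).
The minimum enclosing circle is determined by three boundary points: P, Q, R.
Their circumcentre is (-121/82, -61/82) with r² = 160225/3362.
The farthest remaining point S is at distance² 68713/3362 ≤ 160225/3362.
The points at distance exactly r from the centre are P, Q, R — 3 points.

P, Q, R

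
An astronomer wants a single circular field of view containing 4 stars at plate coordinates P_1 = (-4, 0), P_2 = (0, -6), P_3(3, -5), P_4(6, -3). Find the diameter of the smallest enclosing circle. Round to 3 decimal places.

The farthest pair is P_1–P_4 with squared distance 109. The circle on this segment as diameter has centre (1, -1.5) and r² = 109/4 = 27.25.
Check P_2: distance² to centre = 21.25 ≤ 27.25, so it lies inside.
All remaining points lie in this disk, and no smaller disk contains both endpoints, so this is the minimum enclosing circle.
Diameter = 2r = 2√(27.25) ≈ 10.440.

10.440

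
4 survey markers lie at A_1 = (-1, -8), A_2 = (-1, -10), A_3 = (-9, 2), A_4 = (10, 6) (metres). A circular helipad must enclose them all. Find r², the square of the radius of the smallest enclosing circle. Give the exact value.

109.33

The minimum enclosing circle of a finite set is fixed by two of the points (as a diameter) or three (as a circumcircle).
The minimum enclosing circle is determined by three boundary points: A_2, A_3, A_4.
Their circumcentre is (1.3, 0.2) with r² = 109.33.
The farthest remaining point A_1 is at distance² 72.53 ≤ 109.33.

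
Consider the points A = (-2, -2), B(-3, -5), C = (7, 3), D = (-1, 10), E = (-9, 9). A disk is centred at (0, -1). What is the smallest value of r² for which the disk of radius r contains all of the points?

181

The required radius is the distance from (0, -1) to the farthest point.
Squared distances: 5, 25, 65, 122, 181.
Maximum is 181, attained at E.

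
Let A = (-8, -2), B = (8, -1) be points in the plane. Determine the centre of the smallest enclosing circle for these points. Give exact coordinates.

(0, -1.5)

The smallest circle enclosing two points has them as diameter endpoints.
Centre = midpoint = (0, -1.5); r² = |AB|²/4 = 257/4 = 64.25.
Centre = (0, -1.5).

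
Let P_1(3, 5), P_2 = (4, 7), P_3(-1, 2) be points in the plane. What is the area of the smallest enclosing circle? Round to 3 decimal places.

39.270

Side lengths²: P_1P_2² = 5, P_1P_3² = 25, P_2P_3² = 50.
Since P_2P_3² = 50 ≥ 25 + 5 = 30, the angle opposite P_2P_3 is not acute, so the smallest enclosing circle has P_2P_3 as diameter.
Centre = midpoint of P_2P_3 = (1.5, 4.5), r² = 50/4 = 12.5.
Area = π·r² = π·12.5 ≈ 39.270.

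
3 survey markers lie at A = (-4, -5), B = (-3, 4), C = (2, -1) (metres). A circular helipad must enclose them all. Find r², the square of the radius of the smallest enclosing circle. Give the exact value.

21.32

Side lengths²: AB² = 82, AC² = 52, BC² = 50.
Since AB² = 82 < 52 + 50 = 102, the triangle is acute, so the smallest enclosing circle is the circumcircle.
Circumcentre = (-2.6, -0.6), r² = 21.32.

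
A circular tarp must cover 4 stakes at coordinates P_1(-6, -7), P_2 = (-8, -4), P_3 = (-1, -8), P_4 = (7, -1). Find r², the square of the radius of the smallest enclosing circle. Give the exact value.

The minimum enclosing circle of a finite set is fixed by two of the points (as a diameter) or three (as a circumcircle).
The farthest pair is P_2–P_4 with squared distance 234. The circle on this segment as diameter has centre (-0.5, -2.5) and r² = 234/4 = 58.5.
Check P_1: distance² to centre = 50.5 ≤ 58.5, so it lies inside.
All remaining points lie in this disk, and no smaller disk contains both endpoints, so this is the minimum enclosing circle.

58.5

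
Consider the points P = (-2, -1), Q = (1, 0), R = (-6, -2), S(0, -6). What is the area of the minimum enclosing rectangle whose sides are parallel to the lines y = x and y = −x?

45

In coordinates u = x + y, v = x − y the rectangle is axis-aligned; the map (x,y)→(u,v) scales areas by 2.
u-values: -3, 1, -8, -6; range = 1 − (-8) = 9.
v-values: -1, 1, -4, 6; range = 6 − (-4) = 10.
Area = (9 × 10) / 2 = 45.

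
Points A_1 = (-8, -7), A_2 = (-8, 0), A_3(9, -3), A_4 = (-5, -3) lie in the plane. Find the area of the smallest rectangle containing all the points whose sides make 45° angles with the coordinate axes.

In coordinates u = x + y, v = x − y the rectangle is axis-aligned; the map (x,y)→(u,v) scales areas by 2.
u-values: -15, -8, 6, -8; range = 6 − (-15) = 21.
v-values: -1, -8, 12, -2; range = 12 − (-8) = 20.
Area = (21 × 20) / 2 = 210.

210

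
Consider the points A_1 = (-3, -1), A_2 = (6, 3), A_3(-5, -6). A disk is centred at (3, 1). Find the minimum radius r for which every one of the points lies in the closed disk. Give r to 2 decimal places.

The required radius is the distance from (3, 1) to the farthest point.
Squared distances: 40, 13, 113.
Maximum is 113, attained at A_3.
r = √113 ≈ 10.63.

10.63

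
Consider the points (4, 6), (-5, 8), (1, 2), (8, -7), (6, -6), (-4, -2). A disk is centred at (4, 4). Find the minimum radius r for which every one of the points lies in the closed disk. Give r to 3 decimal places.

The required radius is the distance from (4, 4) to the farthest point.
Squared distances: 4, 97, 13, 137, 104, 100.
Maximum is 137, attained at (8, -7).
r = √137 ≈ 11.705.

11.705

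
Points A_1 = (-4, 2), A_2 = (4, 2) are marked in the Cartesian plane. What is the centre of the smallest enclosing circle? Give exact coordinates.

The smallest circle enclosing two points has them as diameter endpoints.
Centre = midpoint = (0, 2); r² = |A_1A_2|²/4 = 64/4 = 16.
Centre = (0, 2).

(0, 2)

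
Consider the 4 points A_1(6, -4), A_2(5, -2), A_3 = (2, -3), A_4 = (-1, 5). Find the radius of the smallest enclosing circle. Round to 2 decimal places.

By Welzl's lemma the MEC is supported by two points (diametrically opposite) or three points (on a circumcircle).
The farthest pair is A_1–A_4 with squared distance 130. The circle on this segment as diameter has centre (2.5, 0.5) and r² = 130/4 = 32.5.
Check A_2: distance² to centre = 12.5 ≤ 32.5, so it lies inside.
All remaining points lie in this disk, and no smaller disk contains both endpoints, so this is the minimum enclosing circle.
r = √(32.5) ≈ 5.70.

5.70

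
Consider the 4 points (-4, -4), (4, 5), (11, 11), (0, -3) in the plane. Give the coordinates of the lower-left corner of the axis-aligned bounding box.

x-range [-4, 11], y-range [-4, 11].
The lower-left corner is (-4, -4).

(-4, -4)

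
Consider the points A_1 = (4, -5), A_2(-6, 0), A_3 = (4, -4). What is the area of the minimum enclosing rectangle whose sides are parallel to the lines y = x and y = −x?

45

In coordinates u = x + y, v = x − y the rectangle is axis-aligned; the map (x,y)→(u,v) scales areas by 2.
u-values: -1, -6, 0; range = 0 − (-6) = 6.
v-values: 9, -6, 8; range = 9 − (-6) = 15.
Area = (6 × 15) / 2 = 45.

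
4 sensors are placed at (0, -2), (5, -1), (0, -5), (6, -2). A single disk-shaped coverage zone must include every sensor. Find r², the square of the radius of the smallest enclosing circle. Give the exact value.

11.25

The minimum enclosing circle of a finite set is fixed by two of the points (as a diameter) or three (as a circumcircle).
The farthest pair is (0, -5)–(6, -2) with squared distance 45. The circle on this segment as diameter has centre (3, -3.5) and r² = 45/4 = 11.25.
Check (0, -2): distance² to centre = 11.25 ≤ 11.25, so it lies inside.
All remaining points lie in this disk, and no smaller disk contains both endpoints, so this is the minimum enclosing circle.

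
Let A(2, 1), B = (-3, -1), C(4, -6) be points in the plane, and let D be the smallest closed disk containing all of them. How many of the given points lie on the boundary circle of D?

Side lengths²: AB² = 29, AC² = 53, BC² = 74.
Since BC² = 74 < 53 + 29 = 82, the triangle is acute, so the smallest enclosing circle is the circumcircle.
Circumcentre = (59/78, -245/78), r² = 56869/3042.
The points at distance exactly r from the centre are A, B, C — 3 points.

3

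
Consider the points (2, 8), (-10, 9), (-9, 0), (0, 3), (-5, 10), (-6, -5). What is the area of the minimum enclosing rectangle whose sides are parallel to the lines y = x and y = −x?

189

In coordinates u = x + y, v = x − y the rectangle is axis-aligned; the map (x,y)→(u,v) scales areas by 2.
u-values: 10, -1, -9, 3, 5, -11; range = 10 − (-11) = 21.
v-values: -6, -19, -9, -3, -15, -1; range = -1 − (-19) = 18.
Area = (21 × 18) / 2 = 189.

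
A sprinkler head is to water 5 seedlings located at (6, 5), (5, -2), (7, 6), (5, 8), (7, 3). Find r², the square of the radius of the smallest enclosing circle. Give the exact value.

The minimum enclosing circle of a finite set is fixed by two of the points (as a diameter) or three (as a circumcircle).
The farthest pair is (5, -2)–(5, 8) with squared distance 100. The circle on this segment as diameter has centre (5, 3) and r² = 100/4 = 25.
Check (6, 5): distance² to centre = 5 ≤ 25, so it lies inside.
All remaining points lie in this disk, and no smaller disk contains both endpoints, so this is the minimum enclosing circle.

25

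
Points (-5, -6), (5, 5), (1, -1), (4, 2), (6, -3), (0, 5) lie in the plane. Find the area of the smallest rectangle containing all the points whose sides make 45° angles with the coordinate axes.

In coordinates u = x + y, v = x − y the rectangle is axis-aligned; the map (x,y)→(u,v) scales areas by 2.
u-values: -11, 10, 0, 6, 3, 5; range = 10 − (-11) = 21.
v-values: 1, 0, 2, 2, 9, -5; range = 9 − (-5) = 14.
Area = (21 × 14) / 2 = 147.

147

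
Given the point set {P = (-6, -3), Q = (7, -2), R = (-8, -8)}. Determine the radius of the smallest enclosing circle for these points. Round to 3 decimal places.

Side lengths²: PQ² = 170, PR² = 29, QR² = 261.
Since QR² = 261 ≥ 170 + 29 = 199, the angle opposite QR is not acute, so the smallest enclosing circle has QR as diameter.
Centre = midpoint of QR = (-0.5, -5), r² = 261/4 = 65.25.
r = √(65.25) ≈ 8.078.

8.078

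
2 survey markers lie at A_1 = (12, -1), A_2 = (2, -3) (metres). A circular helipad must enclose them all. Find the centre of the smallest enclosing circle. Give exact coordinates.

The smallest circle enclosing two points has them as diameter endpoints.
Centre = midpoint = (7, -2); r² = |A_1A_2|²/4 = 104/4 = 26.
Centre = (7, -2).

(7, -2)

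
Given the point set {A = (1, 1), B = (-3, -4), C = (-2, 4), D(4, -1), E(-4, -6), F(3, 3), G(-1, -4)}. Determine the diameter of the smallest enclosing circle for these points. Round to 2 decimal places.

The farthest pair is E–F with squared distance 130. The circle on this segment as diameter has centre (-0.5, -1.5) and r² = 130/4 = 32.5.
Check A: distance² to centre = 8.5 ≤ 32.5, so it lies inside.
All remaining points lie in this disk, and no smaller disk contains both endpoints, so this is the minimum enclosing circle.
Diameter = 2r = 2√(32.5) ≈ 11.40.

11.40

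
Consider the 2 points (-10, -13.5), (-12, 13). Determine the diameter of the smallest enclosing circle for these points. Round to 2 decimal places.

The smallest circle enclosing two points has them as diameter endpoints.
Centre = midpoint = (-11, -0.25); r² = |(-10, -13.5)−(-12, 13)|²/4 = 706.25/4 = 176.5625.
Diameter = 2r = 2√(176.5625) ≈ 26.58.

26.58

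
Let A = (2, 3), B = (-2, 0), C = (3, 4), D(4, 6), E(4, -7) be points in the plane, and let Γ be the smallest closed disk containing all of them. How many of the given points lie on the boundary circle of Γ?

2

By Welzl's lemma the MEC is supported by two points (diametrically opposite) or three points (on a circumcircle).
The farthest pair is D–E with squared distance 169. The circle on this segment as diameter has centre (4, -0.5) and r² = 169/4 = 42.25.
Check A: distance² to centre = 16.25 ≤ 42.25, so it lies inside.
All remaining points lie in this disk, and no smaller disk contains both endpoints, so this is the minimum enclosing circle.
The points at distance exactly r from the centre are D, E — 2 points.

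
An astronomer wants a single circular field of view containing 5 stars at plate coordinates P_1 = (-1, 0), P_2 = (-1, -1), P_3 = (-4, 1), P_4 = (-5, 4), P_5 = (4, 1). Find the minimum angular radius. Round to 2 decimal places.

4.74

A smallest enclosing disk is always determined by at most three of the input points on its boundary.
The farthest pair is P_4–P_5 with squared distance 90. The circle on this segment as diameter has centre (-0.5, 2.5) and r² = 90/4 = 22.5.
Check P_1: distance² to centre = 6.5 ≤ 22.5, so it lies inside.
All remaining points lie in this disk, and no smaller disk contains both endpoints, so this is the minimum enclosing circle.
r = √(22.5) ≈ 4.74.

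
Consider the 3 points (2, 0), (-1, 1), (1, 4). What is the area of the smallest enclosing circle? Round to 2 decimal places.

14.34

Call the three points A, B, C in the order given.
Side lengths²: AB² = 10, AC² = 17, BC² = 13.
Since AC² = 17 < 13 + 10 = 23, the triangle is acute, so the smallest enclosing circle is the circumcircle.
Circumcentre = (21/22, 41/22), r² = 1105/242.
Area = π·r² = π·1105/242 ≈ 14.34.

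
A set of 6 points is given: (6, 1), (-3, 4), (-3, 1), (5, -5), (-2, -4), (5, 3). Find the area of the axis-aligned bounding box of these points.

x ranges over [-3, 6], width 9.
y ranges over [-5, 4], height 9.
Area = 9 × 9 = 81.

81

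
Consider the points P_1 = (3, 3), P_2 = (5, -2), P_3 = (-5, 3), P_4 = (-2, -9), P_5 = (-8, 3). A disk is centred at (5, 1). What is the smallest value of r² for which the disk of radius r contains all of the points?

The required radius is the distance from (5, 1) to the farthest point.
Squared distances: 8, 9, 104, 149, 173.
Maximum is 173, attained at P_5.

173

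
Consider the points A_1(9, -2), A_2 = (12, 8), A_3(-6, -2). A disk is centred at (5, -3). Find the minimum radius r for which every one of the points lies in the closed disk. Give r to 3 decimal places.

13.038

The required radius is the distance from (5, -3) to the farthest point.
Squared distances: 17, 170, 122.
Maximum is 170, attained at A_2.
r = √170 ≈ 13.038.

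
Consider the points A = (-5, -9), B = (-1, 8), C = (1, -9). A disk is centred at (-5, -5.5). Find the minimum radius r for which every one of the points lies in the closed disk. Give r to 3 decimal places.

The required radius is the distance from (-5, -5.5) to the farthest point.
Squared distances: 12.25, 198.25, 48.25.
Maximum is 198.25, attained at B.
r = √(198.25) ≈ 14.080.

14.080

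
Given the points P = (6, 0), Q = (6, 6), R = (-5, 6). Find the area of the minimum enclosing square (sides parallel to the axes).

121

The bounding box has width 11 and height 6.
An axis-aligned square enclosing the set must have side ≥ max(width, height).
So the minimum side is max(11, 6) = 11.
Area = 11² = 121.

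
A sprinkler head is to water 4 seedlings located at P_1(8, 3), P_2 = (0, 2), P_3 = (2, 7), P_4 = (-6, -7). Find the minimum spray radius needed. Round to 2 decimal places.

The minimum enclosing circle of a finite set is fixed by two of the points (as a diameter) or three (as a circumcircle).
The minimum enclosing circle is determined by three boundary points: P_1, P_3, P_4.
Their circumcentre is (19/29, -44/29) with r² = 62530/841.
The farthest remaining point P_2 is at distance² 10765/841 ≤ 62530/841.
r = √(62530/841) ≈ 8.62.

8.62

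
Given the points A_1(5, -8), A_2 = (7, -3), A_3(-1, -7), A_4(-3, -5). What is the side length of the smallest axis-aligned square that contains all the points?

10

The bounding box has width 10 and height 5.
An axis-aligned square enclosing the set must have side ≥ max(width, height).
So the minimum side is max(10, 5) = 10.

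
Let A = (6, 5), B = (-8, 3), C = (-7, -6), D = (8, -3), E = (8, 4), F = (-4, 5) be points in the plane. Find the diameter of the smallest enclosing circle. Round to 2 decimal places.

The minimum enclosing circle is determined by three boundary points: B, C, E.
Their circumcentre is (15/58, -37/58) with r² = 136981/1682.
The farthest remaining point D is at distance² 110185/1682 ≤ 136981/1682.
Diameter = 2r = 2√(136981/1682) ≈ 18.05.

18.05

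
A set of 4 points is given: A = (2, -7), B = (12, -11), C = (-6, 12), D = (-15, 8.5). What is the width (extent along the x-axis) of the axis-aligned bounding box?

max x = 12, min x = -15, so width = 27.

27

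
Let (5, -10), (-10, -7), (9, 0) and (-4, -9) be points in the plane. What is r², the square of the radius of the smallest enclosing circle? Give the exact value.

By Welzl's lemma the MEC is supported by two points (diametrically opposite) or three points (on a circumcircle).
The farthest pair is (-10, -7)–(9, 0) with squared distance 410. The circle on this segment as diameter has centre (-0.5, -3.5) and r² = 410/4 = 102.5.
Check (5, -10): distance² to centre = 72.5 ≤ 102.5, so it lies inside.
All remaining points lie in this disk, and no smaller disk contains both endpoints, so this is the minimum enclosing circle.

102.5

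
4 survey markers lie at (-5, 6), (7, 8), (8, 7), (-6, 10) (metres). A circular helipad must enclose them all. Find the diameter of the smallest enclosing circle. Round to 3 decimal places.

14.318

The farthest pair is (8, 7)–(-6, 10) with squared distance 205. The circle on this segment as diameter has centre (1, 8.5) and r² = 205/4 = 51.25.
Check (-5, 6): distance² to centre = 42.25 ≤ 51.25, so it lies inside.
All remaining points lie in this disk, and no smaller disk contains both endpoints, so this is the minimum enclosing circle.
Diameter = 2r = 2√(51.25) ≈ 14.318.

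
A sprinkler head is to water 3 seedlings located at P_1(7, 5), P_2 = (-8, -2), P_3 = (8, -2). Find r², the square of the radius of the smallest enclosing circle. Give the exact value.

3425/49

Side lengths²: P_1P_2² = 274, P_1P_3² = 50, P_2P_3² = 256.
Since P_1P_2² = 274 < 256 + 50 = 306, the triangle is acute, so the smallest enclosing circle is the circumcircle.
Circumcentre = (0, 3/7), r² = 3425/49.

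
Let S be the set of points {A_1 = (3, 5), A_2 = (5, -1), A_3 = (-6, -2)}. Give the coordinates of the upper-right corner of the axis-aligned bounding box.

x-range [-6, 5], y-range [-2, 5].
The upper-right corner is (5, 5).

(5, 5)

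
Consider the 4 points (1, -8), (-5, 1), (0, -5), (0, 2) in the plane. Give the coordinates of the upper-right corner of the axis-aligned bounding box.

(1, 2)

x-range [-5, 1], y-range [-8, 2].
The upper-right corner is (1, 2).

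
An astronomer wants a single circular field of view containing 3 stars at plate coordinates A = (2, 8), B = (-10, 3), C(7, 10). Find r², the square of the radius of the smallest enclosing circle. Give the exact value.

84.5

Side lengths²: AB² = 169, AC² = 29, BC² = 338.
Since BC² = 338 ≥ 169 + 29 = 198, the angle opposite BC is not acute, so the smallest enclosing circle has BC as diameter.
Centre = midpoint of BC = (-1.5, 6.5), r² = 338/4 = 84.5.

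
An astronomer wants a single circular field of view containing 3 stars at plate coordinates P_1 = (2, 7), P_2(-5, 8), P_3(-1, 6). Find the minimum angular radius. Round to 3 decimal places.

3.536

Side lengths²: P_1P_2² = 50, P_1P_3² = 10, P_2P_3² = 20.
Since P_1P_2² = 50 ≥ 20 + 10 = 30, the angle opposite P_1P_2 is not acute, so the smallest enclosing circle has P_1P_2 as diameter.
Centre = midpoint of P_1P_2 = (-1.5, 7.5), r² = 50/4 = 12.5.
r = √(12.5) ≈ 3.536.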